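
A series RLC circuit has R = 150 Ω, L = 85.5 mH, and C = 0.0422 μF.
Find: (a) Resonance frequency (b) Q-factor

Step 1 — Resonance condition Im(Z)=0 gives ω₀ = 1/√(LC).
Step 2 — ω₀ = 1/√(0.0855·4.22e-08) = 1.665e+04 rad/s.
Step 3 — f₀ = ω₀/(2π) = 2650 Hz.
Step 4 — Series Q: Q = ω₀L/R = 1.665e+04·0.0855/150 = 9.489.

(a) f₀ = 2650 Hz  (b) Q = 9.489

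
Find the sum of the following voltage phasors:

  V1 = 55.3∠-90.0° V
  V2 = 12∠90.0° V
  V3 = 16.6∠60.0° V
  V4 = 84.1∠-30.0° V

Step 1 — Convert each phasor to rectangular form:
  V1 = 55.3·(cos(-90.0°) + j·sin(-90.0°)) = 0 - j55.3 V
  V2 = 12·(cos(90.0°) + j·sin(90.0°)) = 0 + j12 V
  V3 = 16.6·(cos(60.0°) + j·sin(60.0°)) = 8.3 + j14.38 V
  V4 = 84.1·(cos(-30.0°) + j·sin(-30.0°)) = 72.83 - j42.05 V
Step 2 — Sum components: V_total = 81.13 - j70.97 V.
Step 3 — Convert to polar: |V_total| = 107.8 V, ∠V_total = -41.2°.

V_total = 107.8∠-41.2° V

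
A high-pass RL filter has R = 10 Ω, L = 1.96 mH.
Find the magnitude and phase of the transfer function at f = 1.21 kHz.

Step 1 — Angular frequency: ω = 2π·1210 = 7603 rad/s.
Step 2 — Transfer function: H(jω) = jωL/(R + jωL).
Step 3 — Numerator jωL = j·14.9; denominator R + jωL = 10 + j14.9.
Step 4 — H = 0.6895 + j0.4627.
Step 5 — Magnitude: |H| = 0.8304 (-1.6 dB); phase: φ = 33.9°.

|H| = 0.8304 (-1.6 dB), φ = 33.9°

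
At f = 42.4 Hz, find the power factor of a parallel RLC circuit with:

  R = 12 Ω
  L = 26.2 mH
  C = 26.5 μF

Step 1 — Angular frequency: ω = 2π·f = 2π·42.4 = 266.4 rad/s.
Step 2 — Component impedances:
  R: Z = R = 12 Ω
  L: Z = jωL = j·266.4·0.0262 = 0 + j6.98 Ω
  C: Z = 1/(jωC) = -j/(ω·C) = 0 - j141.6 Ω
Step 3 — Parallel combination: 1/Z_total = 1/R + 1/L + 1/C; Z_total = 3.268 + j5.342 Ω = 6.263∠58.5° Ω.
Step 4 — Power factor: PF = cos(φ) = Re(Z)/|Z| = 3.2683/6.2626 = 0.5219.
Step 5 — Type: Im(Z) = 5.342 ⇒ lagging (phase φ = 58.5°).

PF = 0.5219 (lagging, φ = 58.5°)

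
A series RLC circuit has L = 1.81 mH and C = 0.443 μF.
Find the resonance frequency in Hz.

Step 1 — Resonance condition Im(Z)=0 gives ω₀ = 1/√(LC).
Step 2 — ω₀ = 1/√(0.00181·4.43e-07) = 3.531e+04 rad/s.
Step 3 — f₀ = ω₀/(2π) = 5621 Hz.

f₀ = 5621 Hz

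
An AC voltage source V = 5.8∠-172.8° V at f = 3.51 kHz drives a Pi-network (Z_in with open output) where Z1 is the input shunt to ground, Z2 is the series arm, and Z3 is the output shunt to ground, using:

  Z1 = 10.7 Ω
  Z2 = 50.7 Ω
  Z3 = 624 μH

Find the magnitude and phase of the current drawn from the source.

Step 1 — Angular frequency: ω = 2π·f = 2π·3510 = 2.205e+04 rad/s.
Step 2 — Component impedances:
  Z1: Z = R = 10.7 Ω
  Z2: Z = R = 50.7 Ω
  Z3: Z = jωL = j·2.205e+04·0.000624 = 0 + j13.76 Ω
Step 3 — With open output, the series arm Z2 and the output shunt Z3 appear in series to ground: Z2 + Z3 = 50.7 + j13.76 Ω.
Step 4 — Parallel with input shunt Z1: Z_in = Z1 || (Z2 + Z3) = 8.925 + j0.3979 Ω = 8.933∠2.6° Ω.
Step 5 — Source phasor: V = 5.8∠-172.8° V = -5.754 - j0.7269 V.
Step 6 — Ohm's law: I = V / Z_total = (-5.754 - j0.7269) / (8.925 + j0.3979) = -0.6471 - j0.0526 A.
Step 7 — Convert to polar: |I| = 0.6492 A, ∠I = -175.4°.

I = 0.6492∠-175.4° A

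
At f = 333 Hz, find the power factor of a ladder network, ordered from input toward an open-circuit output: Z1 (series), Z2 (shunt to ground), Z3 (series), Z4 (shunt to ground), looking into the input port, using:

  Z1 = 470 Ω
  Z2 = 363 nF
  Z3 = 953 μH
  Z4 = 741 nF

Step 1 — Angular frequency: ω = 2π·f = 2π·333 = 2092 rad/s.
Step 2 — Component impedances:
  Z1: Z = R = 470 Ω
  Z2: Z = 1/(jωC) = -j/(ω·C) = 0 - j1317 Ω
  Z3: Z = jωL = j·2092·0.000953 = 0 + j1.994 Ω
  Z4: Z = 1/(jωC) = -j/(ω·C) = 0 - j645 Ω
Step 3 — Ladder network (open output): work backward from the far end, alternating series and parallel combinations. Z_in = 470 - j432 Ω = 638.4∠-42.6° Ω.
Step 4 — Power factor: PF = cos(φ) = Re(Z)/|Z| = 470/638.4 = 0.7362.
Step 5 — Type: Im(Z) = -432 ⇒ leading (phase φ = -42.6°).

PF = 0.7362 (leading, φ = -42.6°)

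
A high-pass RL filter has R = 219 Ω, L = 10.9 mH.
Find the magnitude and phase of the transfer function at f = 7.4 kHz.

Step 1 — Angular frequency: ω = 2π·7400 = 4.65e+04 rad/s.
Step 2 — Transfer function: H(jω) = jωL/(R + jωL).
Step 3 — Numerator jωL = j·506.8; denominator R + jωL = 219 + j506.8.
Step 4 — H = 0.8427 + j0.3641.
Step 5 — Magnitude: |H| = 0.918 (-0.7 dB); phase: φ = 23.4°.

|H| = 0.918 (-0.7 dB), φ = 23.4°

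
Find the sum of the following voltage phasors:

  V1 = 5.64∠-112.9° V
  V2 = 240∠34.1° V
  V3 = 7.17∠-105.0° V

Step 1 — Convert each phasor to rectangular form:
  V1 = 5.64·(cos(-112.9°) + j·sin(-112.9°)) = -2.195 - j5.195 V
  V2 = 240·(cos(34.1°) + j·sin(34.1°)) = 198.7 + j134.6 V
  V3 = 7.17·(cos(-105.0°) + j·sin(-105.0°)) = -1.856 - j6.926 V
Step 2 — Sum components: V_total = 194.7 + j122.4 V.
Step 3 — Convert to polar: |V_total| = 230 V, ∠V_total = 32.2°.

V_total = 230∠32.2° V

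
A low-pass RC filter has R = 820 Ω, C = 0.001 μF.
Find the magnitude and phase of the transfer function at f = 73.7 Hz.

Step 1 — Angular frequency: ω = 2π·73.7 = 463.1 rad/s.
Step 2 — Transfer function: H(jω) = 1/(1 + jωRC).
Step 3 — Denominator: 1 + jωRC = 1 + j·463.1·820·1e-09 = 1 + j0.0003797.
Step 4 — H = 1 - j0.0003797.
Step 5 — Magnitude: |H| = 1 (-0.0 dB); phase: φ = -0.0°.

|H| = 1 (-0.0 dB), φ = -0.0°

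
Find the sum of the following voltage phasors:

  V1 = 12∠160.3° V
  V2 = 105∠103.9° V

Step 1 — Convert each phasor to rectangular form:
  V1 = 12·(cos(160.3°) + j·sin(160.3°)) = -11.3 + j4.045 V
  V2 = 105·(cos(103.9°) + j·sin(103.9°)) = -25.22 + j101.9 V
Step 2 — Sum components: V_total = -36.52 + j106 V.
Step 3 — Convert to polar: |V_total| = 112.1 V, ∠V_total = 109.0°.

V_total = 112.1∠109.0° V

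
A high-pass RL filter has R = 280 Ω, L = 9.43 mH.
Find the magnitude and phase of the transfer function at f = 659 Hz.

Step 1 — Angular frequency: ω = 2π·659 = 4141 rad/s.
Step 2 — Transfer function: H(jω) = jωL/(R + jωL).
Step 3 — Numerator jωL = j·39.05; denominator R + jωL = 280 + j39.05.
Step 4 — H = 0.01908 + j0.1368.
Step 5 — Magnitude: |H| = 0.1381 (-17.2 dB); phase: φ = 82.1°.

|H| = 0.1381 (-17.2 dB), φ = 82.1°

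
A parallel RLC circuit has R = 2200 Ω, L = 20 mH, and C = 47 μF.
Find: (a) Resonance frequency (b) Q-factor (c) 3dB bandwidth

Step 1 — Resonance: ω₀ = 1/√(LC) = 1/√(0.02·4.7e-05) = 1031 rad/s.
Step 2 — f₀ = ω₀/(2π) = 164.2 Hz.
Step 3 — Parallel Q: Q = R/(ω₀L) = 2200/(1031·0.02) = 106.6.
Step 4 — Bandwidth: Δω = ω₀/Q = 9.671 rad/s; BW = Δω/(2π) = 1.539 Hz.

(a) f₀ = 164.2 Hz  (b) Q = 106.6  (c) BW = 1.539 Hz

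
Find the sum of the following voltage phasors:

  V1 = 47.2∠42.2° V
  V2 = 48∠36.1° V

Step 1 — Convert each phasor to rectangular form:
  V1 = 47.2·(cos(42.2°) + j·sin(42.2°)) = 34.97 + j31.71 V
  V2 = 48·(cos(36.1°) + j·sin(36.1°)) = 38.78 + j28.28 V
Step 2 — Sum components: V_total = 73.75 + j59.99 V.
Step 3 — Convert to polar: |V_total| = 95.07 V, ∠V_total = 39.1°.

V_total = 95.07∠39.1° V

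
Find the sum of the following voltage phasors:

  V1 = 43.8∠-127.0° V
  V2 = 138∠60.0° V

Step 1 — Convert each phasor to rectangular form:
  V1 = 43.8·(cos(-127.0°) + j·sin(-127.0°)) = -26.36 - j34.98 V
  V2 = 138·(cos(60.0°) + j·sin(60.0°)) = 69 + j119.5 V
Step 2 — Sum components: V_total = 42.64 + j84.53 V.
Step 3 — Convert to polar: |V_total| = 94.68 V, ∠V_total = 63.2°.

V_total = 94.68∠63.2° V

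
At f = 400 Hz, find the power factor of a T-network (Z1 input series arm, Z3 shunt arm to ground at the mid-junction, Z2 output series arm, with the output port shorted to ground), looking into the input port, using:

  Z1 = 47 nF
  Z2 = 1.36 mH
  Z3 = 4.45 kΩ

Step 1 — Angular frequency: ω = 2π·f = 2π·400 = 2513 rad/s.
Step 2 — Component impedances:
  Z1: Z = 1/(jωC) = -j/(ω·C) = 0 - j8466 Ω
  Z2: Z = jωL = j·2513·0.00136 = 0 + j3.418 Ω
  Z3: Z = R = 4450 Ω
Step 3 — With the output port shorted to ground, the output series arm Z2 runs from the junction to ground; the shunt arm Z3 also runs from the junction to ground. They appear in parallel: Z3 || Z2 = 0.002625 + j3.418 Ω.
Step 4 — Series with input arm Z1: Z_in = Z1 + (Z3 || Z2) = 0.002625 - j8462 Ω = 8462∠-90.0° Ω.
Step 5 — Power factor: PF = cos(φ) = Re(Z)/|Z| = 0.002625/8462 = 3.102e-07.
Step 6 — Type: Im(Z) = -8462 ⇒ leading (phase φ = -90.0°).

PF = 3.102e-07 (leading, φ = -90.0°)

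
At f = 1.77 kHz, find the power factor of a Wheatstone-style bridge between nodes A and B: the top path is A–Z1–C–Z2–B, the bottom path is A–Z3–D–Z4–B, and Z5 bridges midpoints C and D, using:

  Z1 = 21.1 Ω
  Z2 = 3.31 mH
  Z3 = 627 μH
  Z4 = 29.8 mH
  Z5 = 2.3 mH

Step 1 — Angular frequency: ω = 2π·f = 2π·1770 = 1.112e+04 rad/s.
Step 2 — Component impedances:
  Z1: Z = R = 21.1 Ω
  Z2: Z = jωL = j·1.112e+04·0.00331 = 0 + j36.81 Ω
  Z3: Z = jωL = j·1.112e+04·0.000627 = 0 + j6.973 Ω
  Z4: Z = jωL = j·1.112e+04·0.0298 = 0 + j331.4 Ω
  Z5: Z = jωL = j·1.112e+04·0.0023 = 0 + j25.58 Ω
Step 3 — Bridge requires nodal analysis (the Z5 bridge couples midpoints C and D, so the two paths cannot be reduced to a simple series/parallel combination). Setting node B to ground and injecting 1 A at node A, the 3-node admittance system at A, C, D solves to V_A = Z_AB = 12.25 + j41.55 Ω = 43.32∠73.6° Ω.
Step 4 — Power factor: PF = cos(φ) = Re(Z)/|Z| = 12.246/43.317 = 0.2827.
Step 5 — Type: Im(Z) = 41.55 ⇒ lagging (phase φ = 73.6°).

PF = 0.2827 (lagging, φ = 73.6°)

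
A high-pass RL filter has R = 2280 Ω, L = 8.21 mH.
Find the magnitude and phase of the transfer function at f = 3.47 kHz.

Step 1 — Angular frequency: ω = 2π·3470 = 2.18e+04 rad/s.
Step 2 — Transfer function: H(jω) = jωL/(R + jωL).
Step 3 — Numerator jωL = j·179; denominator R + jωL = 2280 + j179.
Step 4 — H = 0.006126 + j0.07803.
Step 5 — Magnitude: |H| = 0.07827 (-22.1 dB); phase: φ = 85.5°.

|H| = 0.07827 (-22.1 dB), φ = 85.5°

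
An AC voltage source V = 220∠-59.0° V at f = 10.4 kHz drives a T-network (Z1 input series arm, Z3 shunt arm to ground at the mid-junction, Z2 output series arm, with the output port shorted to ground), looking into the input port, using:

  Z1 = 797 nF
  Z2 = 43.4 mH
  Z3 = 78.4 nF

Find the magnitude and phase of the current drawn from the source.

Step 1 — Angular frequency: ω = 2π·f = 2π·1.04e+04 = 6.535e+04 rad/s.
Step 2 — Component impedances:
  Z1: Z = 1/(jωC) = -j/(ω·C) = 0 - j19.2 Ω
  Z2: Z = jωL = j·6.535e+04·0.0434 = 0 + j2836 Ω
  Z3: Z = 1/(jωC) = -j/(ω·C) = 0 - j195.2 Ω
Step 3 — With the output port shorted to ground, the output series arm Z2 runs from the junction to ground; the shunt arm Z3 also runs from the junction to ground. They appear in parallel: Z3 || Z2 = 0 - j209.6 Ω.
Step 4 — Series with input arm Z1: Z_in = Z1 + (Z3 || Z2) = 0 - j228.8 Ω = 228.8∠-90.0° Ω.
Step 5 — Source phasor: V = 220∠-59.0° V = 113.3 - j188.6 V.
Step 6 — Ohm's law: I = V / Z_total = (113.3 - j188.6) / (0 - j228.8) = 0.8241 + j0.4952 A.
Step 7 — Convert to polar: |I| = 0.9614 A, ∠I = 31.0°.

I = 0.9614∠31.0° A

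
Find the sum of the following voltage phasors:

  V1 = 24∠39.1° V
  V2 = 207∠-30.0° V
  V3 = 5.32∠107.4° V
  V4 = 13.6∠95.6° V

Step 1 — Convert each phasor to rectangular form:
  V1 = 24·(cos(39.1°) + j·sin(39.1°)) = 18.63 + j15.14 V
  V2 = 207·(cos(-30.0°) + j·sin(-30.0°)) = 179.3 - j103.5 V
  V3 = 5.32·(cos(107.4°) + j·sin(107.4°)) = -1.591 + j5.077 V
  V4 = 13.6·(cos(95.6°) + j·sin(95.6°)) = -1.327 + j13.54 V
Step 2 — Sum components: V_total = 195 - j69.75 V.
Step 3 — Convert to polar: |V_total| = 207.1 V, ∠V_total = -19.7°.

V_total = 207.1∠-19.7° V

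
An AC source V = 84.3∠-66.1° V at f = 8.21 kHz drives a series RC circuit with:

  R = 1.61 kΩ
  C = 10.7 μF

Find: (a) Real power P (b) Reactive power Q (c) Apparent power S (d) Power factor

Step 1 — Angular frequency: ω = 2π·f = 2π·8210 = 5.158e+04 rad/s.
Step 2 — Component impedances:
  R: Z = R = 1610 Ω
  C: Z = 1/(jωC) = -j/(ω·C) = 0 - j1.812 Ω
Step 3 — Series combination: Z_total = R + C = 1610 - j1.812 Ω = 1610∠-0.1° Ω.
Step 4 — Source phasor: V = 84.3∠-66.1° V = 34.15 - j77.07 V.
Step 5 — Current: I = V / Z = 0.02127 - j0.04785 A = 0.05236∠-66.0° A.
Step 6 — Complex power: S = V·I* = 4.414 - j0.004967 VA.
Step 7 — Real power: P = Re(S) = 4.414 W.
Step 8 — Reactive power: Q = Im(S) = -0.004967 VAR.
Step 9 — Apparent power: |S| = 4.414 VA.
Step 10 — Power factor: PF = P/|S| = 1 (leading).

(a) P = 4.414 W  (b) Q = -0.004967 VAR  (c) S = 4.414 VA  (d) PF = 1 (leading)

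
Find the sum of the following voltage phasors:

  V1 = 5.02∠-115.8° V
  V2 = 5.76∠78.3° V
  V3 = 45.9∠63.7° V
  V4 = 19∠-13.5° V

Step 1 — Convert each phasor to rectangular form:
  V1 = 5.02·(cos(-115.8°) + j·sin(-115.8°)) = -2.185 - j4.52 V
  V2 = 5.76·(cos(78.3°) + j·sin(78.3°)) = 1.168 + j5.64 V
  V3 = 45.9·(cos(63.7°) + j·sin(63.7°)) = 20.34 + j41.15 V
  V4 = 19·(cos(-13.5°) + j·sin(-13.5°)) = 18.48 - j4.435 V
Step 2 — Sum components: V_total = 37.8 + j37.83 V.
Step 3 — Convert to polar: |V_total| = 53.48 V, ∠V_total = 45.0°.

V_total = 53.48∠45.0° V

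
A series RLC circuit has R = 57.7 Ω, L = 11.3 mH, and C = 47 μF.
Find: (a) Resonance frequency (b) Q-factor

Step 1 — Resonance condition Im(Z)=0 gives ω₀ = 1/√(LC).
Step 2 — ω₀ = 1/√(0.0113·4.7e-05) = 1372 rad/s.
Step 3 — f₀ = ω₀/(2π) = 218.4 Hz.
Step 4 — Series Q: Q = ω₀L/R = 1372·0.0113/57.7 = 0.2687.

(a) f₀ = 218.4 Hz  (b) Q = 0.2687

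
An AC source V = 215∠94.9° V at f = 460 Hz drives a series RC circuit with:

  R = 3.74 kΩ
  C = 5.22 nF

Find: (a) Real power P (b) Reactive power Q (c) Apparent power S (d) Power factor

Step 1 — Angular frequency: ω = 2π·f = 2π·460 = 2890 rad/s.
Step 2 — Component impedances:
  R: Z = R = 3740 Ω
  C: Z = 1/(jωC) = -j/(ω·C) = 0 - j6.628e+04 Ω
Step 3 — Series combination: Z_total = R + C = 3740 - j6.628e+04 Ω = 6.639e+04∠-86.8° Ω.
Step 4 — Source phasor: V = 215∠94.9° V = -18.36 + j214.2 V.
Step 5 — Current: I = V / Z = -0.003237 - j9.441e-05 A = 0.003239∠-178.3° A.
Step 6 — Complex power: S = V·I* = 0.03923 - j0.6952 VA.
Step 7 — Real power: P = Re(S) = 0.03923 W.
Step 8 — Reactive power: Q = Im(S) = -0.6952 VAR.
Step 9 — Apparent power: |S| = 0.6963 VA.
Step 10 — Power factor: PF = P/|S| = 0.05634 (leading).

(a) P = 0.03923 W  (b) Q = -0.6952 VAR  (c) S = 0.6963 VA  (d) PF = 0.05634 (leading)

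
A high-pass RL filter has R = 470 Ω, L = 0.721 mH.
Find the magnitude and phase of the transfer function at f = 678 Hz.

Step 1 — Angular frequency: ω = 2π·678 = 4260 rad/s.
Step 2 — Transfer function: H(jω) = jωL/(R + jωL).
Step 3 — Numerator jωL = j·3.071; denominator R + jωL = 470 + j3.071.
Step 4 — H = 4.27e-05 + j0.006535.
Step 5 — Magnitude: |H| = 0.006535 (-43.7 dB); phase: φ = 89.6°.

|H| = 0.006535 (-43.7 dB), φ = 89.6°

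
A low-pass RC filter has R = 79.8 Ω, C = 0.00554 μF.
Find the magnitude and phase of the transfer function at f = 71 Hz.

Step 1 — Angular frequency: ω = 2π·71 = 446.1 rad/s.
Step 2 — Transfer function: H(jω) = 1/(1 + jωRC).
Step 3 — Denominator: 1 + jωRC = 1 + j·446.1·79.8·5.54e-09 = 1 + j0.0001972.
Step 4 — H = 1 - j0.0001972.
Step 5 — Magnitude: |H| = 1 (-0.0 dB); phase: φ = -0.0°.

|H| = 1 (-0.0 dB), φ = -0.0°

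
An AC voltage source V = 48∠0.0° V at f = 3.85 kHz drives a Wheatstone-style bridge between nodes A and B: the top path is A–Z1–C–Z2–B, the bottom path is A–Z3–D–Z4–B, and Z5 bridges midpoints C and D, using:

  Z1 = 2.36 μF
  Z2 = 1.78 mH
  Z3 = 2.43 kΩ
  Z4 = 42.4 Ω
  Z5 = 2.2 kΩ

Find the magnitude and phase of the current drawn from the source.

Step 1 — Angular frequency: ω = 2π·f = 2π·3850 = 2.419e+04 rad/s.
Step 2 — Component impedances:
  Z1: Z = 1/(jωC) = -j/(ω·C) = 0 - j17.52 Ω
  Z2: Z = jωL = j·2.419e+04·0.00178 = 0 + j43.06 Ω
  Z3: Z = R = 2430 Ω
  Z4: Z = R = 42.4 Ω
  Z5: Z = R = 2200 Ω
Step 3 — Bridge requires nodal analysis (the Z5 bridge couples midpoints C and D, so the two paths cannot be reduced to a simple series/parallel combination). Setting node B to ground and injecting 1 A at node A, the 3-node admittance system at A, C, D solves to V_A = Z_AB = 1.073 + j25.51 Ω = 25.53∠87.6° Ω.
Step 4 — Source phasor: V = 48∠0.0° V = 48 V.
Step 5 — Ohm's law: I = V / Z_total = (48) / (1.073 + j25.51) = 0.07902 - j1.878 A.
Step 6 — Convert to polar: |I| = 1.88 A, ∠I = -87.6°.

I = 1.88∠-87.6° A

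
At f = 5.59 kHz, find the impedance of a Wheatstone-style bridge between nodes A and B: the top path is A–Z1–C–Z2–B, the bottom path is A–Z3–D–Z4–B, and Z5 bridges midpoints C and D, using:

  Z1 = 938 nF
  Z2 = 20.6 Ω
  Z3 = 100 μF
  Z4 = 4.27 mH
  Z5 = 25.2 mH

Step 1 — Angular frequency: ω = 2π·f = 2π·5590 = 3.512e+04 rad/s.
Step 2 — Component impedances:
  Z1: Z = 1/(jωC) = -j/(ω·C) = 0 - j30.35 Ω
  Z2: Z = R = 20.6 Ω
  Z3: Z = 1/(jωC) = -j/(ω·C) = 0 - j0.2847 Ω
  Z4: Z = jωL = j·3.512e+04·0.00427 = 0 + j150 Ω
  Z5: Z = jωL = j·3.512e+04·0.0252 = 0 + j885.1 Ω
Step 3 — Bridge requires nodal analysis (the Z5 bridge couples midpoints C and D, so the two paths cannot be reduced to a simple series/parallel combination). Setting node B to ground and injecting 1 A at node A, the 3-node admittance system at A, C, D solves to V_A = Z_AB = 32.04 - j34.21 Ω = 46.87∠-46.9° Ω.

Z = 32.04 - j34.21 Ω = 46.87∠-46.9° Ω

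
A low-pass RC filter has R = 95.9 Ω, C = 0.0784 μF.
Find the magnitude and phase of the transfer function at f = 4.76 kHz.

Step 1 — Angular frequency: ω = 2π·4760 = 2.991e+04 rad/s.
Step 2 — Transfer function: H(jω) = 1/(1 + jωRC).
Step 3 — Denominator: 1 + jωRC = 1 + j·2.991e+04·95.9·7.84e-08 = 1 + j0.2249.
Step 4 — H = 0.9519 - j0.214.
Step 5 — Magnitude: |H| = 0.9756 (-0.2 dB); phase: φ = -12.7°.

|H| = 0.9756 (-0.2 dB), φ = -12.7°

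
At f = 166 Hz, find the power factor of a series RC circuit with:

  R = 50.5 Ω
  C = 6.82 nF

Step 1 — Angular frequency: ω = 2π·f = 2π·166 = 1043 rad/s.
Step 2 — Component impedances:
  R: Z = R = 50.5 Ω
  C: Z = 1/(jωC) = -j/(ω·C) = 0 - j1.406e+05 Ω
Step 3 — Series combination: Z_total = R + C = 50.5 - j1.406e+05 Ω = 1.406e+05∠-90.0° Ω.
Step 4 — Power factor: PF = cos(φ) = Re(Z)/|Z| = 50.5/1.406e+05 = 0.0003592.
Step 5 — Type: Im(Z) = -1.406e+05 ⇒ leading (phase φ = -90.0°).

PF = 0.0003592 (leading, φ = -90.0°)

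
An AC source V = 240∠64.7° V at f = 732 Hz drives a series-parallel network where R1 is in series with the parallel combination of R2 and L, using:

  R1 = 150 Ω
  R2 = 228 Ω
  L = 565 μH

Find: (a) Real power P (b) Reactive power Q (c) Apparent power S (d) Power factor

Step 1 — Angular frequency: ω = 2π·f = 2π·732 = 4599 rad/s.
Step 2 — Component impedances:
  R1: Z = R = 150 Ω
  R2: Z = R = 228 Ω
  L: Z = jωL = j·4599·0.000565 = 0 + j2.599 Ω
Step 3 — Parallel branch: R2 || L = 1/(1/R2 + 1/L) = 0.02961 + j2.598 Ω.
Step 4 — Series with R1: Z_total = R1 + (R2 || L) = 150 + j2.598 Ω = 150.1∠1.0° Ω.
Step 5 — Source phasor: V = 240∠64.7° V = 102.6 + j217 V.
Step 6 — Current: I = V / Z = 0.7085 + j1.434 A = 1.599∠63.7° A.
Step 7 — Complex power: S = V·I* = 383.8 + j6.647 VA.
Step 8 — Real power: P = Re(S) = 383.8 W.
Step 9 — Reactive power: Q = Im(S) = 6.647 VAR.
Step 10 — Apparent power: |S| = 383.9 VA.
Step 11 — Power factor: PF = P/|S| = 0.9999 (lagging).

(a) P = 383.8 W  (b) Q = 6.647 VAR  (c) S = 383.9 VA  (d) PF = 0.9999 (lagging)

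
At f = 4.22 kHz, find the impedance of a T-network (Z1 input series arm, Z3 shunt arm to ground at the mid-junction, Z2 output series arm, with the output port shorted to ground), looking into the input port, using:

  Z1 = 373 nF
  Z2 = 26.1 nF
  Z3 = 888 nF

Step 1 — Angular frequency: ω = 2π·f = 2π·4220 = 2.652e+04 rad/s.
Step 2 — Component impedances:
  Z1: Z = 1/(jωC) = -j/(ω·C) = 0 - j101.1 Ω
  Z2: Z = 1/(jωC) = -j/(ω·C) = 0 - j1445 Ω
  Z3: Z = 1/(jωC) = -j/(ω·C) = 0 - j42.47 Ω
Step 3 — With the output port shorted to ground, the output series arm Z2 runs from the junction to ground; the shunt arm Z3 also runs from the junction to ground. They appear in parallel: Z3 || Z2 = 0 - j41.26 Ω.
Step 4 — Series with input arm Z1: Z_in = Z1 + (Z3 || Z2) = 0 - j142.4 Ω = 142.4∠-90.0° Ω.

Z = 0 - j142.4 Ω = 142.4∠-90.0° Ω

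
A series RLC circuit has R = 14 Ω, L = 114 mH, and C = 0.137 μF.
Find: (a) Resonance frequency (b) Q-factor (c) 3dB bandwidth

Step 1 — Resonance: ω₀ = 1/√(LC) = 1/√(0.114·1.37e-07) = 8002 rad/s.
Step 2 — f₀ = ω₀/(2π) = 1274 Hz.
Step 3 — Series Q: Q = ω₀L/R = 8002·0.114/14 = 65.16.
Step 4 — Bandwidth: Δω = ω₀/Q = 122.8 rad/s; BW = Δω/(2π) = 19.55 Hz.

(a) f₀ = 1274 Hz  (b) Q = 65.16  (c) BW = 19.55 Hz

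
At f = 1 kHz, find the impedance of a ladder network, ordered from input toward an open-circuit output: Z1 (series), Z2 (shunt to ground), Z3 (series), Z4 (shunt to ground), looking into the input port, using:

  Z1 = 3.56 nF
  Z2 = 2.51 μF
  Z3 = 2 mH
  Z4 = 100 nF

Step 1 — Angular frequency: ω = 2π·f = 2π·1000 = 6283 rad/s.
Step 2 — Component impedances:
  Z1: Z = 1/(jωC) = -j/(ω·C) = 0 - j4.471e+04 Ω
  Z2: Z = 1/(jωC) = -j/(ω·C) = 0 - j63.41 Ω
  Z3: Z = jωL = j·6283·0.002 = 0 + j12.57 Ω
  Z4: Z = 1/(jωC) = -j/(ω·C) = 0 - j1592 Ω
Step 3 — Ladder network (open output): work backward from the far end, alternating series and parallel combinations. Z_in = 0 - j4.477e+04 Ω = 4.477e+04∠-90.0° Ω.

Z = 0 - j4.477e+04 Ω = 4.477e+04∠-90.0° Ω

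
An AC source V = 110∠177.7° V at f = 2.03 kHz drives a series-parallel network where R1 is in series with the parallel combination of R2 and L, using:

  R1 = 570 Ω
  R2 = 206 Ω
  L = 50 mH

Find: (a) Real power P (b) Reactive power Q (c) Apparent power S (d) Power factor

Step 1 — Angular frequency: ω = 2π·f = 2π·2030 = 1.275e+04 rad/s.
Step 2 — Component impedances:
  R1: Z = R = 570 Ω
  R2: Z = R = 206 Ω
  L: Z = jωL = j·1.275e+04·0.05 = 0 + j637.7 Ω
Step 3 — Parallel branch: R2 || L = 1/(1/R2 + 1/L) = 186.5 + j60.25 Ω.
Step 4 — Series with R1: Z_total = R1 + (R2 || L) = 756.5 + j60.25 Ω = 758.9∠4.6° Ω.
Step 5 — Source phasor: V = 110∠177.7° V = -109.9 + j4.414 V.
Step 6 — Current: I = V / Z = -0.1439 + j0.0173 A = 0.1449∠173.1° A.
Step 7 — Complex power: S = V·I* = 15.89 + j1.266 VA.
Step 8 — Real power: P = Re(S) = 15.89 W.
Step 9 — Reactive power: Q = Im(S) = 1.266 VAR.
Step 10 — Apparent power: |S| = 15.94 VA.
Step 11 — Power factor: PF = P/|S| = 0.9968 (lagging).

(a) P = 15.89 W  (b) Q = 1.266 VAR  (c) S = 15.94 VA  (d) PF = 0.9968 (lagging)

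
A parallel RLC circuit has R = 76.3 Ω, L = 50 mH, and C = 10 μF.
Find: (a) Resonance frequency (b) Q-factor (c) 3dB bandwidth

Step 1 — Resonance: ω₀ = 1/√(LC) = 1/√(0.05·1e-05) = 1414 rad/s.
Step 2 — f₀ = ω₀/(2π) = 225.1 Hz.
Step 3 — Parallel Q: Q = R/(ω₀L) = 76.3/(1414·0.05) = 1.079.
Step 4 — Bandwidth: Δω = ω₀/Q = 1311 rad/s; BW = Δω/(2π) = 208.6 Hz.

(a) f₀ = 225.1 Hz  (b) Q = 1.079  (c) BW = 208.6 Hz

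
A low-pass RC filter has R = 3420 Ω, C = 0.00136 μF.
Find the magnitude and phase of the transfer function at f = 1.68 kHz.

Step 1 — Angular frequency: ω = 2π·1680 = 1.056e+04 rad/s.
Step 2 — Transfer function: H(jω) = 1/(1 + jωRC).
Step 3 — Denominator: 1 + jωRC = 1 + j·1.056e+04·3420·1.36e-09 = 1 + j0.0491.
Step 4 — H = 0.9976 - j0.04898.
Step 5 — Magnitude: |H| = 0.9988 (-0.0 dB); phase: φ = -2.8°.

|H| = 0.9988 (-0.0 dB), φ = -2.8°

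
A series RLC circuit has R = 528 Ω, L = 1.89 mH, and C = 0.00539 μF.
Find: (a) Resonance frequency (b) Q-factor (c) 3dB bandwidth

Step 1 — Resonance: ω₀ = 1/√(LC) = 1/√(0.00189·5.39e-09) = 3.133e+05 rad/s.
Step 2 — f₀ = ω₀/(2π) = 4.986e+04 Hz.
Step 3 — Series Q: Q = ω₀L/R = 3.133e+05·0.00189/528 = 1.122.
Step 4 — Bandwidth: Δω = ω₀/Q = 2.794e+05 rad/s; BW = Δω/(2π) = 4.446e+04 Hz.

(a) f₀ = 4.986e+04 Hz  (b) Q = 1.122  (c) BW = 4.446e+04 Hz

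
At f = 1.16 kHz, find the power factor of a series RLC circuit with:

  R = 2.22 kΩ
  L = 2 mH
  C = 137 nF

Step 1 — Angular frequency: ω = 2π·f = 2π·1160 = 7288 rad/s.
Step 2 — Component impedances:
  R: Z = R = 2220 Ω
  L: Z = jωL = j·7288·0.002 = 0 + j14.58 Ω
  C: Z = 1/(jωC) = -j/(ω·C) = 0 - j1001 Ω
Step 3 — Series combination: Z_total = R + L + C = 2220 - j986.9 Ω = 2429∠-24.0° Ω.
Step 4 — Power factor: PF = cos(φ) = Re(Z)/|Z| = 2220/2429.5 = 0.9138.
Step 5 — Type: Im(Z) = -986.9 ⇒ leading (phase φ = -24.0°).

PF = 0.9138 (leading, φ = -24.0°)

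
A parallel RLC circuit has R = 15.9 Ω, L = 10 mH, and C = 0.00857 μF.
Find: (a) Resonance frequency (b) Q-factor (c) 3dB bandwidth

Step 1 — Resonance: ω₀ = 1/√(LC) = 1/√(0.01·8.57e-09) = 1.08e+05 rad/s.
Step 2 — f₀ = ω₀/(2π) = 1.719e+04 Hz.
Step 3 — Parallel Q: Q = R/(ω₀L) = 15.9/(1.08e+05·0.01) = 0.01472.
Step 4 — Bandwidth: Δω = ω₀/Q = 7.339e+06 rad/s; BW = Δω/(2π) = 1.168e+06 Hz.

(a) f₀ = 1.719e+04 Hz  (b) Q = 0.01472  (c) BW = 1.168e+06 Hz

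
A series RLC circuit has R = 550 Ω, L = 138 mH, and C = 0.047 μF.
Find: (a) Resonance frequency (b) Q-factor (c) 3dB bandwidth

Step 1 — Resonance: ω₀ = 1/√(LC) = 1/√(0.138·4.7e-08) = 1.242e+04 rad/s.
Step 2 — f₀ = ω₀/(2π) = 1976 Hz.
Step 3 — Series Q: Q = ω₀L/R = 1.242e+04·0.138/550 = 3.116.
Step 4 — Bandwidth: Δω = ω₀/Q = 3986 rad/s; BW = Δω/(2π) = 634.3 Hz.

(a) f₀ = 1976 Hz  (b) Q = 3.116  (c) BW = 634.3 Hz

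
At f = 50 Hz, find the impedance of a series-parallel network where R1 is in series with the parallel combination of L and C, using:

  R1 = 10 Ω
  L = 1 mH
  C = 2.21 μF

Step 1 — Angular frequency: ω = 2π·f = 2π·50 = 314.2 rad/s.
Step 2 — Component impedances:
  R1: Z = R = 10 Ω
  L: Z = jωL = j·314.2·0.001 = 0 + j0.3142 Ω
  C: Z = 1/(jωC) = -j/(ω·C) = 0 - j1440 Ω
Step 3 — Parallel branch: L || C = 1/(1/L + 1/C) = 0 + j0.3142 Ω.
Step 4 — Series with R1: Z_total = R1 + (L || C) = 10 + j0.3142 Ω = 10∠1.8° Ω.

Z = 10 + j0.3142 Ω = 10∠1.8° Ω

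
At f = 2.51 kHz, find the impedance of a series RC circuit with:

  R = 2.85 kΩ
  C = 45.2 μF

Step 1 — Angular frequency: ω = 2π·f = 2π·2510 = 1.577e+04 rad/s.
Step 2 — Component impedances:
  R: Z = R = 2850 Ω
  C: Z = 1/(jωC) = -j/(ω·C) = 0 - j1.403 Ω
Step 3 — Series combination: Z_total = R + C = 2850 - j1.403 Ω = 2850∠-0.0° Ω.

Z = 2850 - j1.403 Ω = 2850∠-0.0° Ω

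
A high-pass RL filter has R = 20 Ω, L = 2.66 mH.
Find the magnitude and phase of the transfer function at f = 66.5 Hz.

Step 1 — Angular frequency: ω = 2π·66.5 = 417.8 rad/s.
Step 2 — Transfer function: H(jω) = jωL/(R + jωL).
Step 3 — Numerator jωL = j·1.111; denominator R + jωL = 20 + j1.111.
Step 4 — H = 0.003079 + j0.0554.
Step 5 — Magnitude: |H| = 0.05549 (-25.1 dB); phase: φ = 86.8°.

|H| = 0.05549 (-25.1 dB), φ = 86.8°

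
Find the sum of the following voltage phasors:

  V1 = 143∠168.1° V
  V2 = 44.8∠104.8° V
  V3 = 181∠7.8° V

Step 1 — Convert each phasor to rectangular form:
  V1 = 143·(cos(168.1°) + j·sin(168.1°)) = -139.9 + j29.49 V
  V2 = 44.8·(cos(104.8°) + j·sin(104.8°)) = -11.44 + j43.31 V
  V3 = 181·(cos(7.8°) + j·sin(7.8°)) = 179.3 + j24.56 V
Step 2 — Sum components: V_total = 27.95 + j97.37 V.
Step 3 — Convert to polar: |V_total| = 101.3 V, ∠V_total = 74.0°.

V_total = 101.3∠74.0° V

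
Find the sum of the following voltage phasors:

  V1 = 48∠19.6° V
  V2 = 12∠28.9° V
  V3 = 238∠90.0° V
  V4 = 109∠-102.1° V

Step 1 — Convert each phasor to rectangular form:
  V1 = 48·(cos(19.6°) + j·sin(19.6°)) = 45.22 + j16.1 V
  V2 = 12·(cos(28.9°) + j·sin(28.9°)) = 10.51 + j5.799 V
  V3 = 238·(cos(90.0°) + j·sin(90.0°)) = 0 + j238 V
  V4 = 109·(cos(-102.1°) + j·sin(-102.1°)) = -22.85 - j106.6 V
Step 2 — Sum components: V_total = 32.88 + j153.3 V.
Step 3 — Convert to polar: |V_total| = 156.8 V, ∠V_total = 77.9°.

V_total = 156.8∠77.9° V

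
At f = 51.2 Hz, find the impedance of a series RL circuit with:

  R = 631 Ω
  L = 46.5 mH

Step 1 — Angular frequency: ω = 2π·f = 2π·51.2 = 321.7 rad/s.
Step 2 — Component impedances:
  R: Z = R = 631 Ω
  L: Z = jωL = j·321.7·0.0465 = 0 + j14.96 Ω
Step 3 — Series combination: Z_total = R + L = 631 + j14.96 Ω = 631.2∠1.4° Ω.

Z = 631 + j14.96 Ω = 631.2∠1.4° Ω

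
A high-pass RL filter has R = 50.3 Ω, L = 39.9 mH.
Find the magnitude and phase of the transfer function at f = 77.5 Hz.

Step 1 — Angular frequency: ω = 2π·77.5 = 486.9 rad/s.
Step 2 — Transfer function: H(jω) = jωL/(R + jωL).
Step 3 — Numerator jωL = j·19.43; denominator R + jωL = 50.3 + j19.43.
Step 4 — H = 0.1298 + j0.3361.
Step 5 — Magnitude: |H| = 0.3603 (-8.9 dB); phase: φ = 68.9°.

|H| = 0.3603 (-8.9 dB), φ = 68.9°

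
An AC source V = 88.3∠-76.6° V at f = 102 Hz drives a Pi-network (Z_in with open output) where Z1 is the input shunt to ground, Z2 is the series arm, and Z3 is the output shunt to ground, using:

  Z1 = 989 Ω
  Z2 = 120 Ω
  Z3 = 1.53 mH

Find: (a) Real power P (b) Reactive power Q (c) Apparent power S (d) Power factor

Step 1 — Angular frequency: ω = 2π·f = 2π·102 = 640.9 rad/s.
Step 2 — Component impedances:
  Z1: Z = R = 989 Ω
  Z2: Z = R = 120 Ω
  Z3: Z = jωL = j·640.9·0.00153 = 0 + j0.9806 Ω
Step 3 — With open output, the series arm Z2 and the output shunt Z3 appear in series to ground: Z2 + Z3 = 120 + j0.9806 Ω.
Step 4 — Parallel with input shunt Z1: Z_in = Z1 || (Z2 + Z3) = 107 + j0.7798 Ω = 107∠0.4° Ω.
Step 5 — Source phasor: V = 88.3∠-76.6° V = 20.46 - j85.9 V.
Step 6 — Current: I = V / Z = 0.1854 - j0.804 A = 0.8251∠-77.0° A.
Step 7 — Complex power: S = V·I* = 72.85 + j0.5309 VA.
Step 8 — Real power: P = Re(S) = 72.85 W.
Step 9 — Reactive power: Q = Im(S) = 0.5309 VAR.
Step 10 — Apparent power: |S| = 72.86 VA.
Step 11 — Power factor: PF = P/|S| = 1 (lagging).

(a) P = 72.85 W  (b) Q = 0.5309 VAR  (c) S = 72.86 VA  (d) PF = 1 (lagging)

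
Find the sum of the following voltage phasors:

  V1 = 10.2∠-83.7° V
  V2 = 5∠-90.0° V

Step 1 — Convert each phasor to rectangular form:
  V1 = 10.2·(cos(-83.7°) + j·sin(-83.7°)) = 1.119 - j10.14 V
  V2 = 5·(cos(-90.0°) + j·sin(-90.0°)) = 0 - j5 V
Step 2 — Sum components: V_total = 1.119 - j15.14 V.
Step 3 — Convert to polar: |V_total| = 15.18 V, ∠V_total = -85.8°.

V_total = 15.18∠-85.8° V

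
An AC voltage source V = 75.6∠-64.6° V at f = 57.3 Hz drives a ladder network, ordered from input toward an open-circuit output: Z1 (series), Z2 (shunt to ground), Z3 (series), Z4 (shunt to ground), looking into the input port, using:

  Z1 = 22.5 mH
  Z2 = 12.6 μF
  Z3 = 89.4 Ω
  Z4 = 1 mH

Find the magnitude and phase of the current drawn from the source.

Step 1 — Angular frequency: ω = 2π·f = 2π·57.3 = 360 rad/s.
Step 2 — Component impedances:
  Z1: Z = jωL = j·360·0.0225 = 0 + j8.101 Ω
  Z2: Z = 1/(jωC) = -j/(ω·C) = 0 - j220.4 Ω
  Z3: Z = R = 89.4 Ω
  Z4: Z = jωL = j·360·0.001 = 0 + j0.36 Ω
Step 3 — Ladder network (open output): work backward from the far end, alternating series and parallel combinations. Z_in = 76.99 - j22.81 Ω = 80.3∠-16.5° Ω.
Step 4 — Source phasor: V = 75.6∠-64.6° V = 32.43 - j68.29 V.
Step 5 — Ohm's law: I = V / Z_total = (32.43 - j68.29) / (76.99 - j22.81) = 0.6288 - j0.7007 A.
Step 6 — Convert to polar: |I| = 0.9415 A, ∠I = -48.1°.

I = 0.9415∠-48.1° A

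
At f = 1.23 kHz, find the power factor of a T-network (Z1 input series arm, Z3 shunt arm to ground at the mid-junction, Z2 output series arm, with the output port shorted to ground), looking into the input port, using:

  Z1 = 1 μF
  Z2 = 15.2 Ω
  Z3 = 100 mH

Step 1 — Angular frequency: ω = 2π·f = 2π·1230 = 7728 rad/s.
Step 2 — Component impedances:
  Z1: Z = 1/(jωC) = -j/(ω·C) = 0 - j129.4 Ω
  Z2: Z = R = 15.2 Ω
  Z3: Z = jωL = j·7728·0.1 = 0 + j772.8 Ω
Step 3 — With the output port shorted to ground, the output series arm Z2 runs from the junction to ground; the shunt arm Z3 also runs from the junction to ground. They appear in parallel: Z3 || Z2 = 15.19 + j0.2988 Ω.
Step 4 — Series with input arm Z1: Z_in = Z1 + (Z3 || Z2) = 15.19 - j129.1 Ω = 130∠-83.3° Ω.
Step 5 — Power factor: PF = cos(φ) = Re(Z)/|Z| = 15.194/129.99 = 0.1169.
Step 6 — Type: Im(Z) = -129.1 ⇒ leading (phase φ = -83.3°).

PF = 0.1169 (leading, φ = -83.3°)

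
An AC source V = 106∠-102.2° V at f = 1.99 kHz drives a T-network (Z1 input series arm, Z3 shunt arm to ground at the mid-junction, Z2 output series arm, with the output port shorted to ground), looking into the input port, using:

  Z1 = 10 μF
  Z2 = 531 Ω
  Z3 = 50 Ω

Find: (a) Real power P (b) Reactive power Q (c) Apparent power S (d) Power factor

Step 1 — Angular frequency: ω = 2π·f = 2π·1990 = 1.25e+04 rad/s.
Step 2 — Component impedances:
  Z1: Z = 1/(jωC) = -j/(ω·C) = 0 - j7.998 Ω
  Z2: Z = R = 531 Ω
  Z3: Z = R = 50 Ω
Step 3 — With the output port shorted to ground, the output series arm Z2 runs from the junction to ground; the shunt arm Z3 also runs from the junction to ground. They appear in parallel: Z3 || Z2 = 45.7 Ω.
Step 4 — Series with input arm Z1: Z_in = Z1 + (Z3 || Z2) = 45.7 - j7.998 Ω = 46.39∠-9.9° Ω.
Step 5 — Source phasor: V = 106∠-102.2° V = -22.4 - j103.6 V.
Step 6 — Current: I = V / Z = -0.09061 - j2.283 A = 2.285∠-92.3° A.
Step 7 — Complex power: S = V·I* = 238.6 - j41.75 VA.
Step 8 — Real power: P = Re(S) = 238.6 W.
Step 9 — Reactive power: Q = Im(S) = -41.75 VAR.
Step 10 — Apparent power: |S| = 242.2 VA.
Step 11 — Power factor: PF = P/|S| = 0.985 (leading).

(a) P = 238.6 W  (b) Q = -41.75 VAR  (c) S = 242.2 VA  (d) PF = 0.985 (leading)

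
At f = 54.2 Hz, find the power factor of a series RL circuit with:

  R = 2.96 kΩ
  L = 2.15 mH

Step 1 — Angular frequency: ω = 2π·f = 2π·54.2 = 340.5 rad/s.
Step 2 — Component impedances:
  R: Z = R = 2960 Ω
  L: Z = jωL = j·340.5·0.00215 = 0 + j0.7322 Ω
Step 3 — Series combination: Z_total = R + L = 2960 + j0.7322 Ω = 2960∠0.0° Ω.
Step 4 — Power factor: PF = cos(φ) = Re(Z)/|Z| = 2960/2960 = 1.
Step 5 — Type: Im(Z) = 0.7322 ⇒ lagging (phase φ = 0.0°).

PF = 1 (lagging, φ = 0.0°)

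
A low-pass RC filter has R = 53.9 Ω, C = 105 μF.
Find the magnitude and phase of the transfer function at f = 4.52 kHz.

Step 1 — Angular frequency: ω = 2π·4520 = 2.84e+04 rad/s.
Step 2 — Transfer function: H(jω) = 1/(1 + jωRC).
Step 3 — Denominator: 1 + jωRC = 1 + j·2.84e+04·53.9·0.000105 = 1 + j160.7.
Step 4 — H = 3.871e-05 - j0.006221.
Step 5 — Magnitude: |H| = 0.006222 (-44.1 dB); phase: φ = -89.6°.

|H| = 0.006222 (-44.1 dB), φ = -89.6°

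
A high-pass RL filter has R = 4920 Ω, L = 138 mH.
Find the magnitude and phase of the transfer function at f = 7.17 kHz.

Step 1 — Angular frequency: ω = 2π·7170 = 4.505e+04 rad/s.
Step 2 — Transfer function: H(jω) = jωL/(R + jωL).
Step 3 — Numerator jωL = j·6217; denominator R + jωL = 4920 + j6217.
Step 4 — H = 0.6149 + j0.4866.
Step 5 — Magnitude: |H| = 0.7842 (-2.1 dB); phase: φ = 38.4°.

|H| = 0.7842 (-2.1 dB), φ = 38.4°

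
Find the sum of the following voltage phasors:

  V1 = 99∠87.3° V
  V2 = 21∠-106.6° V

Step 1 — Convert each phasor to rectangular form:
  V1 = 99·(cos(87.3°) + j·sin(87.3°)) = 4.664 + j98.89 V
  V2 = 21·(cos(-106.6°) + j·sin(-106.6°)) = -5.999 - j20.12 V
Step 2 — Sum components: V_total = -1.336 + j78.77 V.
Step 3 — Convert to polar: |V_total| = 78.78 V, ∠V_total = 91.0°.

V_total = 78.78∠91.0° V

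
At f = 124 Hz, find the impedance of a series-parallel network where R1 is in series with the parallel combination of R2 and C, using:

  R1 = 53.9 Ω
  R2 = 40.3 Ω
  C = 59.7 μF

Step 1 — Angular frequency: ω = 2π·f = 2π·124 = 779.1 rad/s.
Step 2 — Component impedances:
  R1: Z = R = 53.9 Ω
  R2: Z = R = 40.3 Ω
  C: Z = 1/(jωC) = -j/(ω·C) = 0 - j21.5 Ω
Step 3 — Parallel branch: R2 || C = 1/(1/R2 + 1/C) = 8.928 - j16.74 Ω.
Step 4 — Series with R1: Z_total = R1 + (R2 || C) = 62.83 - j16.74 Ω = 65.02∠-14.9° Ω.

Z = 62.83 - j16.74 Ω = 65.02∠-14.9° Ω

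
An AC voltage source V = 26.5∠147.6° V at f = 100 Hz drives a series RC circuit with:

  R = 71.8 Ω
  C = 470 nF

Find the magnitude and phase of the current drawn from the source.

Step 1 — Angular frequency: ω = 2π·f = 2π·100 = 628.3 rad/s.
Step 2 — Component impedances:
  R: Z = R = 71.8 Ω
  C: Z = 1/(jωC) = -j/(ω·C) = 0 - j3386 Ω
Step 3 — Series combination: Z_total = R + C = 71.8 - j3386 Ω = 3387∠-88.8° Ω.
Step 4 — Source phasor: V = 26.5∠147.6° V = -22.37 + j14.2 V.
Step 5 — Ohm's law: I = V / Z_total = (-22.37 + j14.2) / (71.8 - j3386) = -0.004331 - j0.006516 A.
Step 6 — Convert to polar: |I| = 0.007824 A, ∠I = -123.6°.

I = 0.007824∠-123.6° A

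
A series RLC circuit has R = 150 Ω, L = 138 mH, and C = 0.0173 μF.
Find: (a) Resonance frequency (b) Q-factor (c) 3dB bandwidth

Step 1 — Resonance: ω₀ = 1/√(LC) = 1/√(0.138·1.73e-08) = 2.047e+04 rad/s.
Step 2 — f₀ = ω₀/(2π) = 3257 Hz.
Step 3 — Series Q: Q = ω₀L/R = 2.047e+04·0.138/150 = 18.83.
Step 4 — Bandwidth: Δω = ω₀/Q = 1087 rad/s; BW = Δω/(2π) = 173 Hz.

(a) f₀ = 3257 Hz  (b) Q = 18.83  (c) BW = 173 Hz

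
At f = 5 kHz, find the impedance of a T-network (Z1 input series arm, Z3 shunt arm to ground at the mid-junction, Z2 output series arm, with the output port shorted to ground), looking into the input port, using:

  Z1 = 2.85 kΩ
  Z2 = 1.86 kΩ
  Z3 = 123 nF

Step 1 — Angular frequency: ω = 2π·f = 2π·5000 = 3.142e+04 rad/s.
Step 2 — Component impedances:
  Z1: Z = R = 2850 Ω
  Z2: Z = R = 1860 Ω
  Z3: Z = 1/(jωC) = -j/(ω·C) = 0 - j258.8 Ω
Step 3 — With the output port shorted to ground, the output series arm Z2 runs from the junction to ground; the shunt arm Z3 also runs from the junction to ground. They appear in parallel: Z3 || Z2 = 35.32 - j253.9 Ω.
Step 4 — Series with input arm Z1: Z_in = Z1 + (Z3 || Z2) = 2885 - j253.9 Ω = 2896∠-5.0° Ω.

Z = 2885 - j253.9 Ω = 2896∠-5.0° Ω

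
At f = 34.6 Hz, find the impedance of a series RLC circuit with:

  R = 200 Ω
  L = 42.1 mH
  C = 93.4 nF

Step 1 — Angular frequency: ω = 2π·f = 2π·34.6 = 217.4 rad/s.
Step 2 — Component impedances:
  R: Z = R = 200 Ω
  L: Z = jωL = j·217.4·0.0421 = 0 + j9.152 Ω
  C: Z = 1/(jωC) = -j/(ω·C) = 0 - j4.925e+04 Ω
Step 3 — Series combination: Z_total = R + L + C = 200 - j4.924e+04 Ω = 4.924e+04∠-89.8° Ω.

Z = 200 - j4.924e+04 Ω = 4.924e+04∠-89.8° Ω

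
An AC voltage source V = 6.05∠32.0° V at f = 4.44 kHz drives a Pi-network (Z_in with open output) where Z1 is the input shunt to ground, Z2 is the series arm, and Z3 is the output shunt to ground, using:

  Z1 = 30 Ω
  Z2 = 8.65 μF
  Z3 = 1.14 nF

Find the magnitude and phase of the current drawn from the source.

Step 1 — Angular frequency: ω = 2π·f = 2π·4440 = 2.79e+04 rad/s.
Step 2 — Component impedances:
  Z1: Z = R = 30 Ω
  Z2: Z = 1/(jωC) = -j/(ω·C) = 0 - j4.144 Ω
  Z3: Z = 1/(jωC) = -j/(ω·C) = 0 - j3.144e+04 Ω
Step 3 — With open output, the series arm Z2 and the output shunt Z3 appear in series to ground: Z2 + Z3 = 0 - j3.145e+04 Ω.
Step 4 — Parallel with input shunt Z1: Z_in = Z1 || (Z2 + Z3) = 30 - j0.02862 Ω = 30∠-0.1° Ω.
Step 5 — Source phasor: V = 6.05∠32.0° V = 5.131 + j3.206 V.
Step 6 — Ohm's law: I = V / Z_total = (5.131 + j3.206) / (30 - j0.02862) = 0.1709 + j0.107 A.
Step 7 — Convert to polar: |I| = 0.2017 A, ∠I = 32.1°.

I = 0.2017∠32.1° A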